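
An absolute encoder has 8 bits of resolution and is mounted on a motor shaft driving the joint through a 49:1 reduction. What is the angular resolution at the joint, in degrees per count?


counts = 2^8 = 256
effective counts at joint = 256 * 49 = 12544
resolution = 360 / 12544
= 0.0287 deg/count


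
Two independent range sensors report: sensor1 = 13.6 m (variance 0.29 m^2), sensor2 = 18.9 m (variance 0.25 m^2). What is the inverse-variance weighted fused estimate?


w1 = (1/var1) / (1/var1 + 1/var2)
   = 3.4483 / (3.4483 + 4.0) = 0.463
w2 = 1 - w1 = 0.537
fused = w1*s1 + w2*s2 = 6.2963 + 10.15
= 16.4463 m


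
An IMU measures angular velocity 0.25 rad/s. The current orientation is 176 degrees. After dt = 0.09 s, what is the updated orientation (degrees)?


delta_theta = w * dt = 0.25 * 0.09 = 0.0225 rad
= 1.2892 deg
theta_new = 176 + 1.2892 = 177.2892 deg


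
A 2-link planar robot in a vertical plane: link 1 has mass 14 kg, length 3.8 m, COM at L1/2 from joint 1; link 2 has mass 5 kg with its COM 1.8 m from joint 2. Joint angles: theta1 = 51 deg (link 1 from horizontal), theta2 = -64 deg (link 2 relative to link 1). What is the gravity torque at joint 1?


Horizontal distance from joint 1 to link-1 COM:
  x_c1 = (L1/2)*cos(t1) = 1.9 * 0.6293 = 1.1957 m
Horizontal distance from joint 1 to link-2 COM:
  x_c2 = L1*cos(t1) + Lc2*cos(t1+t2)
       = 3.8*0.6293 + 1.8*0.9744 = 4.1453 m
tau1 = m1*g*x_c1 + m2*g*x_c2
     = 14*9.81*1.1957 + 5*9.81*4.1453
     = 164.2186 + 203.3262
     = 367.5448 Nm


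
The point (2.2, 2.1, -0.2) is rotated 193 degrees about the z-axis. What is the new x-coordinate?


Rotation about z-axis: x' = x*cos(theta) - y*sin(theta)
= 2.2 * -0.9744 - 2.1 * -0.225
= -1.6712


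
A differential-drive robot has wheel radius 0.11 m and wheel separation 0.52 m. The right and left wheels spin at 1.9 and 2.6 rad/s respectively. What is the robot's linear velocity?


vR = r*wR = 0.11*1.9 = 0.209 m/s
vL = r*wL = 0.11*2.6 = 0.286 m/s
v = (vR+vL)/2 = 0.2475 m/s
omega = (vR-vL)/L = -0.1481 rad/s
linear velocity = 0.2475 m/s


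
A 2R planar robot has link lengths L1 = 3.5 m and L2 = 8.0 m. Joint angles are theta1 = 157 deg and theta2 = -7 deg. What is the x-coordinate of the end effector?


Convert angles to radians: theta1 = 2.7402, theta2 = -0.1222
x = L1*cos(theta1) + L2*cos(theta1+theta2)
x = -3.2218 + -6.9282
x = -10.15


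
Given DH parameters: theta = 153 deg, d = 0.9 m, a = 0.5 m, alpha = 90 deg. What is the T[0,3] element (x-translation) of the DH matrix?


T[0,3] = a * cos(theta)
= 0.5 * cos(153 deg)
= 0.5 * -0.891
= -0.4455


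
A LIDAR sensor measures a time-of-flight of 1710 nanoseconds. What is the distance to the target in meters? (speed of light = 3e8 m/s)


tof = 1710 ns = 1.71e-06 s
dist = c * tof / 2
= 3e8 * 1.71e-06 / 2
= 256.5 m


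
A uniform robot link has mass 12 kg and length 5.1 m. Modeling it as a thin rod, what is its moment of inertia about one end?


I = (1/3) * m * L^2
= (1/3) * 12 * 5.1^2
= 0.333333 * 12 * 26.01
= 104.04 kg*m^2


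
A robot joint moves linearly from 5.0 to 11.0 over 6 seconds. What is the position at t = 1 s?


s = t/T = 1/6 = 0.1667
p(t) = p0 + (pf-p0)*s
= 5.0 + (11.0 - 5.0) * 0.1667
= 6.0


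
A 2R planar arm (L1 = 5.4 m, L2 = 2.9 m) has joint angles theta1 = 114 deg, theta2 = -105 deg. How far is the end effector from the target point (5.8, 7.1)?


End effector via forward kinematics:
x = L1*cos(t1) + L2*cos(t1+t2) = 0.6679
y = L1*sin(t1) + L2*sin(t1+t2) = 5.3868
Distance to target:
d = sqrt((5.8 - 0.6679)^2 + (7.1 - 5.3868)^2)
= sqrt(26.3383 + 2.935)
= 5.4105 m


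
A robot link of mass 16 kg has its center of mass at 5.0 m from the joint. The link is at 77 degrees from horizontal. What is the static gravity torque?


tau = m*g*L*cos(angle)
= 16 * 9.81 * 5.0 * cos(77 deg)
= 16 * 9.81 * 5.0 * 0.225
= 176.5416 Nm


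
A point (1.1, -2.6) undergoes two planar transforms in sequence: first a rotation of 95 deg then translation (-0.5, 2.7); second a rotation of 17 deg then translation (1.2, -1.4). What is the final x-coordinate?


After transform 1:
x1 = cos(95)*1.1 - sin(95)*-2.6 + -0.5 = 1.9942
y1 = sin(95)*1.1 + cos(95)*-2.6 + 2.7 = 4.0224
After transform 2:
x2 = cos(17)*1.9942 - sin(17)*4.0224 + 1.2
= 1.9311


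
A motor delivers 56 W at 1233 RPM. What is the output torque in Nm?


omega = 1233 * 2*pi/60 = 129.1195 rad/s
tau = P / omega = 56 / 129.1195
= 0.4337 Nm


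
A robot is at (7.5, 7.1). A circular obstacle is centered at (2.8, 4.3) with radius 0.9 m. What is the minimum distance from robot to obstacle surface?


center_dist = sqrt((7.5-2.8)^2 + (7.1-4.3)^2)
= sqrt(22.09 + 7.84)
= 5.4708
min_dist = center_dist - radius = 5.4708 - 0.9 = 4.5708 m


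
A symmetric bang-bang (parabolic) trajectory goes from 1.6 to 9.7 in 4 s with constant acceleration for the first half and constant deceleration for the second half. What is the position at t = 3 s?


Symmetric rest-to-rest: each phase covers (pf-p0)/2 in time T/2. 0.5*a*(T/2)^2 = (pf-p0)/2 => a = 4*(pf-p0)/T^2
a = 4*(9.7-1.6)/4^2 = 2.025
t = 3 is in the deceleration phase (t > T/2).
p = pf - 0.5*a*(T-t)^2 = 9.7 - 0.5*2.025*1^2
= 8.6875


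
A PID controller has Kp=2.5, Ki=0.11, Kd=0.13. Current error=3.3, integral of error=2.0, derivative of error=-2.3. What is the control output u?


u = Kp*e + Ki*int(e) + Kd*de/dt
= 2.5*3.3 + 0.11*2.0 + 0.13*(-2.3)
= 8.25 + 0.22 + -0.299
= 8.171


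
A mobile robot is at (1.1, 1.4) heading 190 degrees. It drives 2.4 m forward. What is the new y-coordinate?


y_new = y0 + d*sin(theta)
= 1.4 + 2.4*sin(190)
= 1.4 + -0.4168
= 0.9832


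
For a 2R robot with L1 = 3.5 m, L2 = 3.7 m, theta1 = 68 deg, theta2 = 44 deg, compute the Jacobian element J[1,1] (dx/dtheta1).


J[1,1] = -L1*sin(t1) - L2*sin(t1+t2)
= -3.5*sin(68) - 3.7*sin(112)
= -6.6757


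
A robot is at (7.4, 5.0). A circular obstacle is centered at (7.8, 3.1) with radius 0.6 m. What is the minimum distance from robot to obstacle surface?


center_dist = sqrt((7.4-7.8)^2 + (5.0-3.1)^2)
= sqrt(0.16 + 3.61)
= 1.9416
min_dist = center_dist - radius = 1.9416 - 0.6 = 1.3416 m


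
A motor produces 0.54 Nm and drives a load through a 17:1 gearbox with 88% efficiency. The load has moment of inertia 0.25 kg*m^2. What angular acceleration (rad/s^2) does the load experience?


tau_out = tau_motor * N * eta
= 0.54 * 17 * 0.88 = 8.0784 Nm
alpha = tau_out / I = 8.0784 / 0.25
= 32.3136 rad/s^2


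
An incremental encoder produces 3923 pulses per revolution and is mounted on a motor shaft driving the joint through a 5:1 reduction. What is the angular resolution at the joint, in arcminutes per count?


counts per rev = 3923
effective counts at joint = 3923 * 5 = 19615
resolution = 360*60 / 19615
= 1.1012 arcmin/count


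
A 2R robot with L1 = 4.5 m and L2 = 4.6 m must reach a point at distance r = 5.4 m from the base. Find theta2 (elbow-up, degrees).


cos(theta2) = (r^2 - L1^2 - L2^2) / (2*L1*L2)
cos(theta2) = (29.16 - 20.25 - 21.16) / 41.4
cos(theta2) = -0.295894
theta2 = 107.2111 degrees


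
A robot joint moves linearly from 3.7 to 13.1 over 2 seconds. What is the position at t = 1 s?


s = t/T = 1/2 = 0.5
p(t) = p0 + (pf-p0)*s
= 3.7 + (13.1 - 3.7) * 0.5
= 8.4


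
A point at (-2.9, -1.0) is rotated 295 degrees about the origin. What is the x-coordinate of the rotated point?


x' = x*cos(theta) - y*sin(theta)
cos(295 deg) = 0.4226, sin(295 deg) = -0.9063
x' = -2.9 * 0.4226 - -1.0 * -0.9063
= -1.2256 - 0.9063
= -2.1319


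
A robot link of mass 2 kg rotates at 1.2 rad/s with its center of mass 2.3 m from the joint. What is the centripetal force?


F = m * omega^2 * r
= 2 * 1.2^2 * 2.3
= 2 * 1.44 * 2.3
= 6.624 N


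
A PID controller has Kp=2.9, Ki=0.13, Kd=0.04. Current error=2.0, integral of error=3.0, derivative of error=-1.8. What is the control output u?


u = Kp*e + Ki*int(e) + Kd*de/dt
= 2.9*2.0 + 0.13*3.0 + 0.04*(-1.8)
= 5.8 + 0.39 + -0.072
= 6.118


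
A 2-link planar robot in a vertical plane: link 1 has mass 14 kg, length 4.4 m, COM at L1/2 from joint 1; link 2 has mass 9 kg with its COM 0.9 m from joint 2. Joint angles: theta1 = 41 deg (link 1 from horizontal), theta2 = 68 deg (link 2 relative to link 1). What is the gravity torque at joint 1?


Horizontal distance from joint 1 to link-1 COM:
  x_c1 = (L1/2)*cos(t1) = 2.2 * 0.7547 = 1.6604 m
Horizontal distance from joint 1 to link-2 COM:
  x_c2 = L1*cos(t1) + Lc2*cos(t1+t2)
       = 4.4*0.7547 + 0.9*-0.3256 = 3.0277 m
tau1 = m1*g*x_c1 + m2*g*x_c2
     = 14*9.81*1.6604 + 9*9.81*3.0277
     = 228.034 + 267.3166
     = 495.3506 Nm


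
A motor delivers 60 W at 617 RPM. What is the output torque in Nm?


omega = 617 * 2*pi/60 = 64.6121 rad/s
tau = P / omega = 60 / 64.6121
= 0.9286 Nm


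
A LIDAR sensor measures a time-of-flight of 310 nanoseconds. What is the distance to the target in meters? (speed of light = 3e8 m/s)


tof = 310 ns = 3.1e-07 s
dist = c * tof / 2
= 3e8 * 3.1e-07 / 2
= 46.5 m


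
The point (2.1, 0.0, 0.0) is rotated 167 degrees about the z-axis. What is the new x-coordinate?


Rotation about z-axis: x' = x*cos(theta) - y*sin(theta)
= 2.1 * -0.9744 - 0.0 * 0.225
= -2.0462


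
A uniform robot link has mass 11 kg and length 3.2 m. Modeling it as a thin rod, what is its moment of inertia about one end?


I = (1/3) * m * L^2
= (1/3) * 11 * 3.2^2
= 0.333333 * 11 * 10.24
= 37.5467 kg*m^2


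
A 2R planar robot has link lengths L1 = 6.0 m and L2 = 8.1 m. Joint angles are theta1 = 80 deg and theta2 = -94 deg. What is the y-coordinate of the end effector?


Convert angles to radians: theta1 = 1.3963, theta2 = -1.6406
y = L1*sin(theta1) + L2*sin(theta1+theta2)
y = 5.9088 + -1.9596
y = 3.9493


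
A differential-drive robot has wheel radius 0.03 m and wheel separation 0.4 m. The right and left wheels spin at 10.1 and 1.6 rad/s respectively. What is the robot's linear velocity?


vR = r*wR = 0.03*10.1 = 0.303 m/s
vL = r*wL = 0.03*1.6 = 0.048 m/s
v = (vR+vL)/2 = 0.1755 m/s
omega = (vR-vL)/L = 0.6375 rad/s
linear velocity = 0.1755 m/s


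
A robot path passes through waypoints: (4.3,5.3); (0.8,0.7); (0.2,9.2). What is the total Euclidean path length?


Segment lengths:
  seg1 = sqrt((-3.5)^2 + (-4.6)^2) = 5.7801
  seg2 = sqrt((-0.6)^2 + (8.5)^2) = 8.5212
Total = 14.3013


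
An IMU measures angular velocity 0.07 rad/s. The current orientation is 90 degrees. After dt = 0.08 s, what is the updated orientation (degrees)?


delta_theta = w * dt = 0.07 * 0.08 = 0.0056 rad
= 0.3209 deg
theta_new = 90 + 0.3209 = 90.3209 deg


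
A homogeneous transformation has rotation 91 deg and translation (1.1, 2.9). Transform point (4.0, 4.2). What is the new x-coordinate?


x' = cos(theta)*px - sin(theta)*py + tx
= -0.0175*4.0 - 0.9998*4.2 + 1.1
= -3.1692


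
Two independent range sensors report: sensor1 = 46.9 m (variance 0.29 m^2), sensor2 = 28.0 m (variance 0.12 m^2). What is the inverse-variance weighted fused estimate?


w1 = (1/var1) / (1/var1 + 1/var2)
   = 3.4483 / (3.4483 + 8.3333) = 0.2927
w2 = 1 - w1 = 0.7073
fused = w1*s1 + w2*s2 = 13.7268 + 19.8049
= 33.5317 m


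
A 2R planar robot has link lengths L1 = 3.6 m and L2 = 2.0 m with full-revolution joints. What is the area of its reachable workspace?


r_max = L1 + L2 = 5.6 m
r_min = |L1 - L2| = 1.6 m
Area = pi*(r_max^2 - r_min^2)
= pi*(31.36 - 2.56)
= pi * 28.8
= 90.4779 m^2


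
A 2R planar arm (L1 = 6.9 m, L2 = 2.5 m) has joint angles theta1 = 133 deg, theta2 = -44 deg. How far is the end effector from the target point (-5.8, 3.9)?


End effector via forward kinematics:
x = L1*cos(t1) + L2*cos(t1+t2) = -4.6622
y = L1*sin(t1) + L2*sin(t1+t2) = 7.546
Distance to target:
d = sqrt((-5.8 - -4.6622)^2 + (3.9 - 7.546)^2)
= sqrt(1.2947 + 13.293)
= 3.8194 m


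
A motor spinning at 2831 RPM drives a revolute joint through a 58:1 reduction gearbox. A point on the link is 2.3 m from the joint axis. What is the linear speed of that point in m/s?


omega_motor = 2831 * 2*pi/60 = 296.4616 rad/s
omega_joint = omega_motor / 58 = 5.1114 rad/s
v = omega_joint * r = 5.1114 * 2.3
= 11.7562 m/s


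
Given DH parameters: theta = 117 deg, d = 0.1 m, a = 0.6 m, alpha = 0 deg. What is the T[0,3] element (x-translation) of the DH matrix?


T[0,3] = a * cos(theta)
= 0.6 * cos(117 deg)
= 0.6 * -0.454
= -0.2724


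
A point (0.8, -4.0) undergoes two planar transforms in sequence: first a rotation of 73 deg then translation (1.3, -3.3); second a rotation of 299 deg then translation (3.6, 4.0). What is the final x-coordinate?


After transform 1:
x1 = cos(73)*0.8 - sin(73)*-4.0 + 1.3 = 5.3591
y1 = sin(73)*0.8 + cos(73)*-4.0 + -3.3 = -3.7044
After transform 2:
x2 = cos(299)*5.3591 - sin(299)*-3.7044 + 3.6
= 2.9582


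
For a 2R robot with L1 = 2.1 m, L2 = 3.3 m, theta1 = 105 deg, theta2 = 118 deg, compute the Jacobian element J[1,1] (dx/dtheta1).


J[1,1] = -L1*sin(t1) - L2*sin(t1+t2)
= -2.1*sin(105) - 3.3*sin(223)
= 0.2222


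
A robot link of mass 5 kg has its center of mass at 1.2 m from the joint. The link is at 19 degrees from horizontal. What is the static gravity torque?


tau = m*g*L*cos(angle)
= 5 * 9.81 * 1.2 * cos(19 deg)
= 5 * 9.81 * 1.2 * 0.9455
= 55.6532 Nm


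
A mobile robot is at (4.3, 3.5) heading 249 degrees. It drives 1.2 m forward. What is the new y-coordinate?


y_new = y0 + d*sin(theta)
= 3.5 + 1.2*sin(249)
= 3.5 + -1.1203
= 2.3797


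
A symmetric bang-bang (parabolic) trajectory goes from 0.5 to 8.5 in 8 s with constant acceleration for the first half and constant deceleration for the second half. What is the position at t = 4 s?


Symmetric rest-to-rest: each phase covers (pf-p0)/2 in time T/2. 0.5*a*(T/2)^2 = (pf-p0)/2 => a = 4*(pf-p0)/T^2
a = 4*(8.5-0.5)/8^2 = 0.5
t = 4 is in the acceleration phase (t <= T/2).
p = p0 + 0.5*a*t^2 = 0.5 + 0.5*0.5*4^2
= 4.5


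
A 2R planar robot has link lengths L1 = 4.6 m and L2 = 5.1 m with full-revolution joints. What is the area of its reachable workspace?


r_max = L1 + L2 = 9.7 m
r_min = |L1 - L2| = 0.5 m
Area = pi*(r_max^2 - r_min^2)
= pi*(94.09 - 0.25)
= pi * 93.84
= 294.8071 m^2


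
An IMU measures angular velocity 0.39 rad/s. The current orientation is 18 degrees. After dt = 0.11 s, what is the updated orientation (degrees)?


delta_theta = w * dt = 0.39 * 0.11 = 0.0429 rad
= 2.458 deg
theta_new = 18 + 2.458 = 20.458 deg


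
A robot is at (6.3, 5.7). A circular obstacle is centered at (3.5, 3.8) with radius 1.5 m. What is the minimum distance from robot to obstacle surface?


center_dist = sqrt((6.3-3.5)^2 + (5.7-3.8)^2)
= sqrt(7.84 + 3.61)
= 3.3838
min_dist = center_dist - radius = 3.3838 - 1.5 = 1.8838 m


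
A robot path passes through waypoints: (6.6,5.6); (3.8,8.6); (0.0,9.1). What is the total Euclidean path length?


Segment lengths:
  seg1 = sqrt((-2.8)^2 + (3.0)^2) = 4.1037
  seg2 = sqrt((-3.8)^2 + (0.5)^2) = 3.8328
Total = 7.9364


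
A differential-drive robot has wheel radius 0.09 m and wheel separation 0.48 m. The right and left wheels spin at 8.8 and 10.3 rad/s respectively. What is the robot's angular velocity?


vR = r*wR = 0.09*8.8 = 0.792 m/s
vL = r*wL = 0.09*10.3 = 0.927 m/s
v = (vR+vL)/2 = 0.8595 m/s
omega = (vR-vL)/L = -0.2813 rad/s
angular velocity = -0.2813 rad/s


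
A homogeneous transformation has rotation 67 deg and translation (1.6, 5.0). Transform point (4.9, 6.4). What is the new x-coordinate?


x' = cos(theta)*px - sin(theta)*py + tx
= 0.3907*4.9 - 0.9205*6.4 + 1.6
= -2.3766


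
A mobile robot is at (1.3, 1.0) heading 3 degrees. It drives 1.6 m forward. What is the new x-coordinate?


x_new = x0 + d*cos(theta)
= 1.3 + 1.6*cos(3)
= 1.3 + 1.5978
= 2.8978


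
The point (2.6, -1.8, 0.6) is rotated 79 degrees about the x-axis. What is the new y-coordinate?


Rotation about x-axis: y' = y*cos(theta) - z*sin(theta)
= -1.8 * 0.1908 - 0.6 * 0.9816
= -0.9324


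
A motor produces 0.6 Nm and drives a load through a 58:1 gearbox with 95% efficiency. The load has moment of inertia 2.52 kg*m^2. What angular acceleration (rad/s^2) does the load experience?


tau_out = tau_motor * N * eta
= 0.6 * 58 * 0.95 = 33.06 Nm
alpha = tau_out / I = 33.06 / 2.52
= 13.119 rad/s^2


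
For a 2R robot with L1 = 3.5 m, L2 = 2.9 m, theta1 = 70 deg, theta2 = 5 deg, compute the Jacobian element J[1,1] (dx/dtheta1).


J[1,1] = -L1*sin(t1) - L2*sin(t1+t2)
= -3.5*sin(70) - 2.9*sin(75)
= -6.0901


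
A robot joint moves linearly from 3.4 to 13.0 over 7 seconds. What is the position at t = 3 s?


s = t/T = 3/7 = 0.4286
p(t) = p0 + (pf-p0)*s
= 3.4 + (13.0 - 3.4) * 0.4286
= 7.5143


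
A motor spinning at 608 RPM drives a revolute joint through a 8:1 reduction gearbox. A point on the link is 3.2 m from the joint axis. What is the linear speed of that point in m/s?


omega_motor = 608 * 2*pi/60 = 63.6696 rad/s
omega_joint = omega_motor / 8 = 7.9587 rad/s
v = omega_joint * r = 7.9587 * 3.2
= 25.4678 m/s


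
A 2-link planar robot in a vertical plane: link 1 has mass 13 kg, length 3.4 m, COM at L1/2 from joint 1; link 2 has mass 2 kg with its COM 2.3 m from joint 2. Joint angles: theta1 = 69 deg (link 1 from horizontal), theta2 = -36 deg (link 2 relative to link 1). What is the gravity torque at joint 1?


Horizontal distance from joint 1 to link-1 COM:
  x_c1 = (L1/2)*cos(t1) = 1.7 * 0.3584 = 0.6092 m
Horizontal distance from joint 1 to link-2 COM:
  x_c2 = L1*cos(t1) + Lc2*cos(t1+t2)
       = 3.4*0.3584 + 2.3*0.8387 = 3.1474 m
tau1 = m1*g*x_c1 + m2*g*x_c2
     = 13*9.81*0.6092 + 2*9.81*3.1474
     = 77.6945 + 61.7519
     = 139.4464 Nm


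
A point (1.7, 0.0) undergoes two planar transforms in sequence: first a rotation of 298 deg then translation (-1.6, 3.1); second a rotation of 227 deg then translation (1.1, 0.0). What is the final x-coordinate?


After transform 1:
x1 = cos(298)*1.7 - sin(298)*0.0 + -1.6 = -0.8019
y1 = sin(298)*1.7 + cos(298)*0.0 + 3.1 = 1.599
After transform 2:
x2 = cos(227)*-0.8019 - sin(227)*1.599 + 1.1
= 2.8163


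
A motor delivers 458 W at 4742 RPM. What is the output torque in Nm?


omega = 4742 * 2*pi/60 = 496.5811 rad/s
tau = P / omega = 458 / 496.5811
= 0.9223 Nm


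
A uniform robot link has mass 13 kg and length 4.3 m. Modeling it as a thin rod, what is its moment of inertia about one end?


I = (1/3) * m * L^2
= (1/3) * 13 * 4.3^2
= 0.333333 * 13 * 18.49
= 80.1233 kg*m^2


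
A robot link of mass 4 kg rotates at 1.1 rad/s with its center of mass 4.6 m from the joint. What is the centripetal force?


F = m * omega^2 * r
= 4 * 1.1^2 * 4.6
= 4 * 1.21 * 4.6
= 22.264 N


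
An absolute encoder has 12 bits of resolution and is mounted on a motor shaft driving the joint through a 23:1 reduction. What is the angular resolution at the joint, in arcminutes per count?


counts = 2^12 = 4096
effective counts at joint = 4096 * 23 = 94208
resolution = 360*60 / 94208
= 0.2293 arcmin/count


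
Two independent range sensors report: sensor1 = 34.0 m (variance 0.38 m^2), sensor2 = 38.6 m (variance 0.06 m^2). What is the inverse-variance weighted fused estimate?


w1 = (1/var1) / (1/var1 + 1/var2)
   = 2.6316 / (2.6316 + 16.6667) = 0.1364
w2 = 1 - w1 = 0.8636
fused = w1*s1 + w2*s2 = 4.6364 + 33.3364
= 37.9727 m


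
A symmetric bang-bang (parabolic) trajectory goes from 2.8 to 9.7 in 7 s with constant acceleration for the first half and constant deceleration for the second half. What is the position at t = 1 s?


Symmetric rest-to-rest: each phase covers (pf-p0)/2 in time T/2. 0.5*a*(T/2)^2 = (pf-p0)/2 => a = 4*(pf-p0)/T^2
a = 4*(9.7-2.8)/7^2 = 0.5633
t = 1 is in the acceleration phase (t <= T/2).
p = p0 + 0.5*a*t^2 = 2.8 + 0.5*0.5633*1^2
= 3.0816


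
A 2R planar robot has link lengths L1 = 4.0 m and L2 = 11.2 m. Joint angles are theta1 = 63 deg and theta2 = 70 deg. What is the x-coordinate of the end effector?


Convert angles to radians: theta1 = 1.0996, theta2 = 1.2217
x = L1*cos(theta1) + L2*cos(theta1+theta2)
x = 1.816 + -7.6384
x = -5.8224


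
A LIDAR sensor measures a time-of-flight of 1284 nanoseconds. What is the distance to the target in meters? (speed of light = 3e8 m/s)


tof = 1284 ns = 1.284e-06 s
dist = c * tof / 2
= 3e8 * 1.284e-06 / 2
= 192.6 m


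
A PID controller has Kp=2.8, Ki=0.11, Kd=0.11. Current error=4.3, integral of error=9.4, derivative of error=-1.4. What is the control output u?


u = Kp*e + Ki*int(e) + Kd*de/dt
= 2.8*4.3 + 0.11*9.4 + 0.11*(-1.4)
= 12.04 + 1.034 + -0.154
= 12.92


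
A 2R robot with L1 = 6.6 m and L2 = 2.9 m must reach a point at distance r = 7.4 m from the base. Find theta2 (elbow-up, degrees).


cos(theta2) = (r^2 - L1^2 - L2^2) / (2*L1*L2)
cos(theta2) = (54.76 - 43.56 - 8.41) / 38.28
cos(theta2) = 0.072884
theta2 = 85.8203 degrees


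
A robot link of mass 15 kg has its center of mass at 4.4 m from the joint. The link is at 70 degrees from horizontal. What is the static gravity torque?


tau = m*g*L*cos(angle)
= 15 * 9.81 * 4.4 * cos(70 deg)
= 15 * 9.81 * 4.4 * 0.342
= 221.4444 Nm


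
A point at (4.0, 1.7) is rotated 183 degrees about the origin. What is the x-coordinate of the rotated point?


x' = x*cos(theta) - y*sin(theta)
cos(183 deg) = -0.9986, sin(183 deg) = -0.0523
x' = 4.0 * -0.9986 - 1.7 * -0.0523
= -3.9945 - -0.089
= -3.9055


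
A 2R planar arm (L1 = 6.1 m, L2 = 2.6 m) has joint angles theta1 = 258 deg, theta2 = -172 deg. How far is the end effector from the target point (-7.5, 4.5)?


End effector via forward kinematics:
x = L1*cos(t1) + L2*cos(t1+t2) = -1.0869
y = L1*sin(t1) + L2*sin(t1+t2) = -3.373
Distance to target:
d = sqrt((-7.5 - -1.0869)^2 + (4.5 - -3.373)^2)
= sqrt(41.1279 + 61.9847)
= 10.1544 m


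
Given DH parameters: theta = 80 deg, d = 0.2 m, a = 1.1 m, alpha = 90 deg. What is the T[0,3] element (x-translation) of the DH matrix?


T[0,3] = a * cos(theta)
= 1.1 * cos(80 deg)
= 1.1 * 0.1736
= 0.191


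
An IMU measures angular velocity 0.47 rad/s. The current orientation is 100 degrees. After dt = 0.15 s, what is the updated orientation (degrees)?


delta_theta = w * dt = 0.47 * 0.15 = 0.0705 rad
= 4.0394 deg
theta_new = 100 + 4.0394 = 104.0394 deg


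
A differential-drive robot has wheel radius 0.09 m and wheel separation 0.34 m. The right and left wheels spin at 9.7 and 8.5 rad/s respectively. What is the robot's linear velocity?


vR = r*wR = 0.09*9.7 = 0.873 m/s
vL = r*wL = 0.09*8.5 = 0.765 m/s
v = (vR+vL)/2 = 0.819 m/s
omega = (vR-vL)/L = 0.3176 rad/s
linear velocity = 0.819 m/s


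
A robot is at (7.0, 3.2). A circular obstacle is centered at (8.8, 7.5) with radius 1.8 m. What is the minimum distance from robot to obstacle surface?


center_dist = sqrt((7.0-8.8)^2 + (3.2-7.5)^2)
= sqrt(3.24 + 18.49)
= 4.6615
min_dist = center_dist - radius = 4.6615 - 1.8 = 2.8615 m


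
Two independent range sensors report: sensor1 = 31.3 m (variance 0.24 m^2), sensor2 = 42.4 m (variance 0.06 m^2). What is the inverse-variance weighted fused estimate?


w1 = (1/var1) / (1/var1 + 1/var2)
   = 4.1667 / (4.1667 + 16.6667) = 0.2
w2 = 1 - w1 = 0.8
fused = w1*s1 + w2*s2 = 6.26 + 33.92
= 40.18 m


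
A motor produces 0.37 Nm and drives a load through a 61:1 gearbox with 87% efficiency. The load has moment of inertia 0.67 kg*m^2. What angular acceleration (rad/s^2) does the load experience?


tau_out = tau_motor * N * eta
= 0.37 * 61 * 0.87 = 19.6359 Nm
alpha = tau_out / I = 19.6359 / 0.67
= 29.3073 rad/s^2


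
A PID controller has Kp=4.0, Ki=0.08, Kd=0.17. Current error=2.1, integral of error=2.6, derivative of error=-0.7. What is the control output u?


u = Kp*e + Ki*int(e) + Kd*de/dt
= 4.0*2.1 + 0.08*2.6 + 0.17*(-0.7)
= 8.4 + 0.208 + -0.119
= 8.489


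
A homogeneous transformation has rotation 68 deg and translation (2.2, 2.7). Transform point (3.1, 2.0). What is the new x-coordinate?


x' = cos(theta)*px - sin(theta)*py + tx
= 0.3746*3.1 - 0.9272*2.0 + 2.2
= 1.5069


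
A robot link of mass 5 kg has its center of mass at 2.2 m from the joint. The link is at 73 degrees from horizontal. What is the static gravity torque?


tau = m*g*L*cos(angle)
= 5 * 9.81 * 2.2 * cos(73 deg)
= 5 * 9.81 * 2.2 * 0.2924
= 31.5498 Nm


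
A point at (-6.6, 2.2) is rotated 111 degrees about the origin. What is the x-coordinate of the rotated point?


x' = x*cos(theta) - y*sin(theta)
cos(111 deg) = -0.3584, sin(111 deg) = 0.9336
x' = -6.6 * -0.3584 - 2.2 * 0.9336
= 2.3652 - 2.0539
= 0.3114


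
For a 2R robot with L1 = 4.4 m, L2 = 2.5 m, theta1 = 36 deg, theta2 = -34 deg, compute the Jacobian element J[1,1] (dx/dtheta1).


J[1,1] = -L1*sin(t1) - L2*sin(t1+t2)
= -4.4*sin(36) - 2.5*sin(2)
= -2.6735


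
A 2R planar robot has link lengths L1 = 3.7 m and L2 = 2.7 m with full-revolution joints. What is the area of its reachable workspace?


r_max = L1 + L2 = 6.4 m
r_min = |L1 - L2| = 1.0 m
Area = pi*(r_max^2 - r_min^2)
= pi*(40.96 - 1.0)
= pi * 39.96
= 125.538 m^2


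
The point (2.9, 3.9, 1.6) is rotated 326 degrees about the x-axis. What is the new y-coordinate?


Rotation about x-axis: y' = y*cos(theta) - z*sin(theta)
= 3.9 * 0.829 - 1.6 * -0.5592
= 4.128


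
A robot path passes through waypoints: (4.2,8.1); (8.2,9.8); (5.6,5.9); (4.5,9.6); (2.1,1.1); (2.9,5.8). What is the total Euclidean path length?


Segment lengths:
  seg1 = sqrt((4.0)^2 + (1.7)^2) = 4.3463
  seg2 = sqrt((-2.6)^2 + (-3.9)^2) = 4.6872
  seg3 = sqrt((-1.1)^2 + (3.7)^2) = 3.8601
  seg4 = sqrt((-2.4)^2 + (-8.5)^2) = 8.8323
  seg5 = sqrt((0.8)^2 + (4.7)^2) = 4.7676
Total = 26.4935


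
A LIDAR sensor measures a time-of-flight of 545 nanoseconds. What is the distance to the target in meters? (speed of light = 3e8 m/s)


tof = 545 ns = 5.45e-07 s
dist = c * tof / 2
= 3e8 * 5.45e-07 / 2
= 81.75 m


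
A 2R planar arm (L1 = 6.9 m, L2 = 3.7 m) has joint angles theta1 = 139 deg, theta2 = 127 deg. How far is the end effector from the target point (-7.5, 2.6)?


End effector via forward kinematics:
x = L1*cos(t1) + L2*cos(t1+t2) = -5.4656
y = L1*sin(t1) + L2*sin(t1+t2) = 0.8358
Distance to target:
d = sqrt((-7.5 - -5.4656)^2 + (2.6 - 0.8358)^2)
= sqrt(4.1388 + 3.1123)
= 2.6928 m


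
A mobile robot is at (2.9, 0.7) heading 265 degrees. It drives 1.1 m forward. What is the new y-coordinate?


y_new = y0 + d*sin(theta)
= 0.7 + 1.1*sin(265)
= 0.7 + -1.0958
= -0.3958


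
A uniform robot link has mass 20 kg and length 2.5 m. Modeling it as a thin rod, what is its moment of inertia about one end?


I = (1/3) * m * L^2
= (1/3) * 20 * 2.5^2
= 0.333333 * 20 * 6.25
= 41.6667 kg*m^2


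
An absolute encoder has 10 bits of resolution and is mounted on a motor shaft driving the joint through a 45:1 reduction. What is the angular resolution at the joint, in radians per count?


counts = 2^10 = 1024
effective counts at joint = 1024 * 45 = 46080
resolution = 2*pi / 46080
= 1.3635e-04 rad/count


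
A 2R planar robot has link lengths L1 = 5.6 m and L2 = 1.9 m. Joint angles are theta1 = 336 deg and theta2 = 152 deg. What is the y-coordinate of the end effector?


Convert angles to radians: theta1 = 5.8643, theta2 = 2.6529
y = L1*sin(theta1) + L2*sin(theta1+theta2)
y = -2.2777 + 1.4972
y = -0.7805


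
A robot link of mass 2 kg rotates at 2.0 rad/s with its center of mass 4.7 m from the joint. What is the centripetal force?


F = m * omega^2 * r
= 2 * 2.0^2 * 4.7
= 2 * 4.0 * 4.7
= 37.6 N


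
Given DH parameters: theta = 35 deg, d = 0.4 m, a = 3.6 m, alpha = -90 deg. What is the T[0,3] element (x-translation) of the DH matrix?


T[0,3] = a * cos(theta)
= 3.6 * cos(35 deg)
= 3.6 * 0.8192
= 2.9489


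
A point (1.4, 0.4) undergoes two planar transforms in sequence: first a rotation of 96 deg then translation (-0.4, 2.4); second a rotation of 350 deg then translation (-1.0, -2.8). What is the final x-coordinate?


After transform 1:
x1 = cos(96)*1.4 - sin(96)*0.4 + -0.4 = -0.9441
y1 = sin(96)*1.4 + cos(96)*0.4 + 2.4 = 3.7505
After transform 2:
x2 = cos(350)*-0.9441 - sin(350)*3.7505 + -1.0
= -1.2785


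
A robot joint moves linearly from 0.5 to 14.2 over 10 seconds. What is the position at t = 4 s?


s = t/T = 4/10 = 0.4
p(t) = p0 + (pf-p0)*s
= 0.5 + (14.2 - 0.5) * 0.4
= 5.98


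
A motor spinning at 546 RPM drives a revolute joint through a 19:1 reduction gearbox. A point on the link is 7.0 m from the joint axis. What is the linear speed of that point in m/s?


omega_motor = 546 * 2*pi/60 = 57.177 rad/s
omega_joint = omega_motor / 19 = 3.0093 rad/s
v = omega_joint * r = 3.0093 * 7.0
= 21.0652 m/s


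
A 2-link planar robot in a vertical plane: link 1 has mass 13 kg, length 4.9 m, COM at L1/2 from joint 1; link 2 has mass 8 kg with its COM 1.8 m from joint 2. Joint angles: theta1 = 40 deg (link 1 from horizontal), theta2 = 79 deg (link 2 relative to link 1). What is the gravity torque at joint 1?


Horizontal distance from joint 1 to link-1 COM:
  x_c1 = (L1/2)*cos(t1) = 2.45 * 0.766 = 1.8768 m
Horizontal distance from joint 1 to link-2 COM:
  x_c2 = L1*cos(t1) + Lc2*cos(t1+t2)
       = 4.9*0.766 + 1.8*-0.4848 = 2.881 m
tau1 = m1*g*x_c1 + m2*g*x_c2
     = 13*9.81*1.8768 + 8*9.81*2.881
     = 239.3494 + 226.0978
     = 465.4472 Nm


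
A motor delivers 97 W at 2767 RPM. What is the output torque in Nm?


omega = 2767 * 2*pi/60 = 289.7596 rad/s
tau = P / omega = 97 / 289.7596
= 0.3348 Nm


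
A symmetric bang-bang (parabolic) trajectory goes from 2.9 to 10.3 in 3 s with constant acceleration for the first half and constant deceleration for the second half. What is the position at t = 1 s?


Symmetric rest-to-rest: each phase covers (pf-p0)/2 in time T/2. 0.5*a*(T/2)^2 = (pf-p0)/2 => a = 4*(pf-p0)/T^2
a = 4*(10.3-2.9)/3^2 = 3.2889
t = 1 is in the acceleration phase (t <= T/2).
p = p0 + 0.5*a*t^2 = 2.9 + 0.5*3.2889*1^2
= 4.5444


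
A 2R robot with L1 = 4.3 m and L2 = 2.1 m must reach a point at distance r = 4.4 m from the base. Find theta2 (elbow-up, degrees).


cos(theta2) = (r^2 - L1^2 - L2^2) / (2*L1*L2)
cos(theta2) = (19.36 - 18.49 - 4.41) / 18.06
cos(theta2) = -0.196013
theta2 = 101.3039 degrees


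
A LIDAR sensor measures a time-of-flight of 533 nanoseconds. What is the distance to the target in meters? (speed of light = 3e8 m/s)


tof = 533 ns = 5.33e-07 s
dist = c * tof / 2
= 3e8 * 5.33e-07 / 2
= 79.95 m


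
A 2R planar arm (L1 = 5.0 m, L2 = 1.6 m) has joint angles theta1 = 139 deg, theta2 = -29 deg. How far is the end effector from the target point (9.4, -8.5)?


End effector via forward kinematics:
x = L1*cos(t1) + L2*cos(t1+t2) = -4.3208
y = L1*sin(t1) + L2*sin(t1+t2) = 4.7838
Distance to target:
d = sqrt((9.4 - -4.3208)^2 + (-8.5 - 4.7838)^2)
= sqrt(188.2598 + 176.4594)
= 19.0976 m


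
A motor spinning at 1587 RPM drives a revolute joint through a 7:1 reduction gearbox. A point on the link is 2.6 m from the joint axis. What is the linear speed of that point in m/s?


omega_motor = 1587 * 2*pi/60 = 166.1903 rad/s
omega_joint = omega_motor / 7 = 23.7415 rad/s
v = omega_joint * r = 23.7415 * 2.6
= 61.7278 m/s


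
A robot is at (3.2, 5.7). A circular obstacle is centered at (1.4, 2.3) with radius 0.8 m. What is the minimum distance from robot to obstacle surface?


center_dist = sqrt((3.2-1.4)^2 + (5.7-2.3)^2)
= sqrt(3.24 + 11.56)
= 3.8471
min_dist = center_dist - radius = 3.8471 - 0.8 = 3.0471 m


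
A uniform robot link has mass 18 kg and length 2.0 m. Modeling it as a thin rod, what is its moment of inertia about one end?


I = (1/3) * m * L^2
= (1/3) * 18 * 2.0^2
= 0.333333 * 18 * 4.0
= 24.0 kg*m^2


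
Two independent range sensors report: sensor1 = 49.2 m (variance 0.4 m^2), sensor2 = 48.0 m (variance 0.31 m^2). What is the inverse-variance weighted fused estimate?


w1 = (1/var1) / (1/var1 + 1/var2)
   = 2.5 / (2.5 + 3.2258) = 0.4366
w2 = 1 - w1 = 0.5634
fused = w1*s1 + w2*s2 = 21.4817 + 27.0423
= 48.5239 m


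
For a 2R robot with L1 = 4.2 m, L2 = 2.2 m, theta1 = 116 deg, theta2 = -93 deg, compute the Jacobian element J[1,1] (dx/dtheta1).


J[1,1] = -L1*sin(t1) - L2*sin(t1+t2)
= -4.2*sin(116) - 2.2*sin(23)
= -4.6345


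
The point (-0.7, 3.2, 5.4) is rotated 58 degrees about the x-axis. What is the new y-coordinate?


Rotation about x-axis: y' = y*cos(theta) - z*sin(theta)
= 3.2 * 0.5299 - 5.4 * 0.848
= -2.8837


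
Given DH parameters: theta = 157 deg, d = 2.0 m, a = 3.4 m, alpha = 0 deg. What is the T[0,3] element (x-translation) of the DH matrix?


T[0,3] = a * cos(theta)
= 3.4 * cos(157 deg)
= 3.4 * -0.9205
= -3.1297


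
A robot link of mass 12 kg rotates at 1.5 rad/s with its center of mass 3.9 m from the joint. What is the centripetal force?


F = m * omega^2 * r
= 12 * 1.5^2 * 3.9
= 12 * 2.25 * 3.9
= 105.3 N


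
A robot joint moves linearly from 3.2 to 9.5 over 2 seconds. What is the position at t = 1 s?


s = t/T = 1/2 = 0.5
p(t) = p0 + (pf-p0)*s
= 3.2 + (9.5 - 3.2) * 0.5
= 6.35


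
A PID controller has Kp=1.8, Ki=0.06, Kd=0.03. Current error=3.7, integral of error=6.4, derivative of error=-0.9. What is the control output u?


u = Kp*e + Ki*int(e) + Kd*de/dt
= 1.8*3.7 + 0.06*6.4 + 0.03*(-0.9)
= 6.66 + 0.384 + -0.027
= 7.017


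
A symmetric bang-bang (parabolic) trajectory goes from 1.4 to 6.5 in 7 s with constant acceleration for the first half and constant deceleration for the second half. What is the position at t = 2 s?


Symmetric rest-to-rest: each phase covers (pf-p0)/2 in time T/2. 0.5*a*(T/2)^2 = (pf-p0)/2 => a = 4*(pf-p0)/T^2
a = 4*(6.5-1.4)/7^2 = 0.4163
t = 2 is in the acceleration phase (t <= T/2).
p = p0 + 0.5*a*t^2 = 1.4 + 0.5*0.4163*2^2
= 2.2327


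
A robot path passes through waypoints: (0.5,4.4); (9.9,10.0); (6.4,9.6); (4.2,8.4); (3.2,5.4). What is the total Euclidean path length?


Segment lengths:
  seg1 = sqrt((9.4)^2 + (5.6)^2) = 10.9417
  seg2 = sqrt((-3.5)^2 + (-0.4)^2) = 3.5228
  seg3 = sqrt((-2.2)^2 + (-1.2)^2) = 2.506
  seg4 = sqrt((-1.0)^2 + (-3.0)^2) = 3.1623
Total = 20.1327


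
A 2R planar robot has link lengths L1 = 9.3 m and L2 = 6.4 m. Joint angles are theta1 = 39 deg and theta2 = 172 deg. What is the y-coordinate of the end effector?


Convert angles to radians: theta1 = 0.6807, theta2 = 3.002
y = L1*sin(theta1) + L2*sin(theta1+theta2)
y = 5.8527 + -3.2962
y = 2.5564


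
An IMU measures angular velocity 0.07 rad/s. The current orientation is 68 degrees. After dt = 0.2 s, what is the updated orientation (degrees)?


delta_theta = w * dt = 0.07 * 0.2 = 0.014 rad
= 0.8021 deg
theta_new = 68 + 0.8021 = 68.8021 deg


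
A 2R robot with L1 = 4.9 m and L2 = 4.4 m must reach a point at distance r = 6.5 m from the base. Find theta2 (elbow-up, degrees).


cos(theta2) = (r^2 - L1^2 - L2^2) / (2*L1*L2)
cos(theta2) = (42.25 - 24.01 - 19.36) / 43.12
cos(theta2) = -0.025974
theta2 = 91.4884 degrees


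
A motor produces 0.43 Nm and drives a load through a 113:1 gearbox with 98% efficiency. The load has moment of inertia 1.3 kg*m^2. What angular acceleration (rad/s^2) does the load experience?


tau_out = tau_motor * N * eta
= 0.43 * 113 * 0.98 = 47.6182 Nm
alpha = tau_out / I = 47.6182 / 1.3
= 36.6294 rad/s^2


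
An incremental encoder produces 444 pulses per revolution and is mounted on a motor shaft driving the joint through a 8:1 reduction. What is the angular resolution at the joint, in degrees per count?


counts per rev = 444
effective counts at joint = 444 * 8 = 3552
resolution = 360 / 3552
= 0.1014 deg/count


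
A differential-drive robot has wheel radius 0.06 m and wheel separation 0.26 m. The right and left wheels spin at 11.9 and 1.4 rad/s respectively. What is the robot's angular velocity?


vR = r*wR = 0.06*11.9 = 0.714 m/s
vL = r*wL = 0.06*1.4 = 0.084 m/s
v = (vR+vL)/2 = 0.399 m/s
omega = (vR-vL)/L = 2.4231 rad/s
angular velocity = 2.4231 rad/s


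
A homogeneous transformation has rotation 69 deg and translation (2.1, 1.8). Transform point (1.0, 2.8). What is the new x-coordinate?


x' = cos(theta)*px - sin(theta)*py + tx
= 0.3584*1.0 - 0.9336*2.8 + 2.1
= -0.1557


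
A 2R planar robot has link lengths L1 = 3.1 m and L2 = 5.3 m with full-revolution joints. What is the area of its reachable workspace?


r_max = L1 + L2 = 8.4 m
r_min = |L1 - L2| = 2.2 m
Area = pi*(r_max^2 - r_min^2)
= pi*(70.56 - 4.84)
= pi * 65.72
= 206.4655 m^2


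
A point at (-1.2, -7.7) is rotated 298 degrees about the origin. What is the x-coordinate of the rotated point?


x' = x*cos(theta) - y*sin(theta)
cos(298 deg) = 0.4695, sin(298 deg) = -0.8829
x' = -1.2 * 0.4695 - -7.7 * -0.8829
= -0.5634 - 6.7987
= -7.3621


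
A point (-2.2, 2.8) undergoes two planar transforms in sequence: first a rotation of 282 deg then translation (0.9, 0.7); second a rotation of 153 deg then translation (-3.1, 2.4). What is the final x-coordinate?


After transform 1:
x1 = cos(282)*-2.2 - sin(282)*2.8 + 0.9 = 3.1814
y1 = sin(282)*-2.2 + cos(282)*2.8 + 0.7 = 3.4341
After transform 2:
x2 = cos(153)*3.1814 - sin(153)*3.4341 + -3.1
= -7.4937


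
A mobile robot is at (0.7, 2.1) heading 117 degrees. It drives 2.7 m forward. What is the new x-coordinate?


x_new = x0 + d*cos(theta)
= 0.7 + 2.7*cos(117)
= 0.7 + -1.2258
= -0.5258


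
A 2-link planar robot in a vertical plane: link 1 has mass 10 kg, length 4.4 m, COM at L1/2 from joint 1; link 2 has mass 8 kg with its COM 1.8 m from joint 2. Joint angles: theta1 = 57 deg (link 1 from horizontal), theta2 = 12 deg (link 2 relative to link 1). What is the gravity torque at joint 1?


Horizontal distance from joint 1 to link-1 COM:
  x_c1 = (L1/2)*cos(t1) = 2.2 * 0.5446 = 1.1982 m
Horizontal distance from joint 1 to link-2 COM:
  x_c2 = L1*cos(t1) + Lc2*cos(t1+t2)
       = 4.4*0.5446 + 1.8*0.3584 = 3.0415 m
tau1 = m1*g*x_c1 + m2*g*x_c2
     = 10*9.81*1.1982 + 8*9.81*3.0415
     = 117.544 + 238.6949
     = 356.2389 Nm


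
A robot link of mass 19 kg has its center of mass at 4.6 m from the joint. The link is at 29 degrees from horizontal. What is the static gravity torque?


tau = m*g*L*cos(angle)
= 19 * 9.81 * 4.6 * cos(29 deg)
= 19 * 9.81 * 4.6 * 0.8746
= 749.8937 Nm


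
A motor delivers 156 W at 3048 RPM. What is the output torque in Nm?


omega = 3048 * 2*pi/60 = 319.1858 rad/s
tau = P / omega = 156 / 319.1858
= 0.4887 Nm


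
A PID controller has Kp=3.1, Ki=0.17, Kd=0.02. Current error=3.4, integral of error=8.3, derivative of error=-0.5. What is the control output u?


u = Kp*e + Ki*int(e) + Kd*de/dt
= 3.1*3.4 + 0.17*8.3 + 0.02*(-0.5)
= 10.54 + 1.411 + -0.01
= 11.941


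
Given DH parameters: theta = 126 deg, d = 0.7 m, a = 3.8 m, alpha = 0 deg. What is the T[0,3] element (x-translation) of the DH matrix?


T[0,3] = a * cos(theta)
= 3.8 * cos(126 deg)
= 3.8 * -0.5878
= -2.2336


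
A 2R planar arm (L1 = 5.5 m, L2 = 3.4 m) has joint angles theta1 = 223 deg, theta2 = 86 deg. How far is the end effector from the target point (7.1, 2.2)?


End effector via forward kinematics:
x = L1*cos(t1) + L2*cos(t1+t2) = -1.8828
y = L1*sin(t1) + L2*sin(t1+t2) = -6.3933
Distance to target:
d = sqrt((7.1 - -1.8828)^2 + (2.2 - -6.3933)^2)
= sqrt(80.6899 + 73.8446)
= 12.4312 m


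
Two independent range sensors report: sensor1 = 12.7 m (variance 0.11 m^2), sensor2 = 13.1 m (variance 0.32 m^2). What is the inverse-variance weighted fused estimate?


w1 = (1/var1) / (1/var1 + 1/var2)
   = 9.0909 / (9.0909 + 3.125) = 0.7442
w2 = 1 - w1 = 0.2558
fused = w1*s1 + w2*s2 = 9.4512 + 3.3512
= 12.8023 m


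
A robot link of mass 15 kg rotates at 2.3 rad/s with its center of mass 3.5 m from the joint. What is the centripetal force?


F = m * omega^2 * r
= 15 * 2.3^2 * 3.5
= 15 * 5.29 * 3.5
= 277.725 N


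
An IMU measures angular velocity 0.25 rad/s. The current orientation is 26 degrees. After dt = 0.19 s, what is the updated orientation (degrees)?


delta_theta = w * dt = 0.25 * 0.19 = 0.0475 rad
= 2.7215 deg
theta_new = 26 + 2.7215 = 28.7215 deg
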